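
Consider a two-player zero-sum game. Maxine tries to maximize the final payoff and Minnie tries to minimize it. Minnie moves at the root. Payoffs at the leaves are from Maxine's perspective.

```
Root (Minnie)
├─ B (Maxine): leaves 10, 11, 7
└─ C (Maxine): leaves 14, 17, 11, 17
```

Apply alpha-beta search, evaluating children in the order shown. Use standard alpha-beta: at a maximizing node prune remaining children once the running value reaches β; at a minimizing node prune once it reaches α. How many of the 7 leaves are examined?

B [α=-∞,β=+∞]: v=11
C [α=-∞,β=11]: v=14 after child 1 ≥ β → β-cutoff, skip 3
Root [α=-∞,β=+∞]: v=11
Leaves evaluated: 4 of 7.

4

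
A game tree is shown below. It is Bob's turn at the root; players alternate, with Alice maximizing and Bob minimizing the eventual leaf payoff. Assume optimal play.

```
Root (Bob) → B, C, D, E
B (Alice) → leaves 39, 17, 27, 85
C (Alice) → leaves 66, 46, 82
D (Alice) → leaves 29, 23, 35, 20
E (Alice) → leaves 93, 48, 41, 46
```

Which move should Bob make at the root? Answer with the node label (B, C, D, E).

B (Alice): max(39, 17, 27, 85) = 85
C (Alice): max(66, 46, 82) = 82
D (Alice): max(29, 23, 35, 20) = 35
E (Alice): max(93, 48, 41, 46) = 93
Root (Bob): min(85, 82, 35, 93) = 35
Bob picks the child with the lowest value: D (value 35).

D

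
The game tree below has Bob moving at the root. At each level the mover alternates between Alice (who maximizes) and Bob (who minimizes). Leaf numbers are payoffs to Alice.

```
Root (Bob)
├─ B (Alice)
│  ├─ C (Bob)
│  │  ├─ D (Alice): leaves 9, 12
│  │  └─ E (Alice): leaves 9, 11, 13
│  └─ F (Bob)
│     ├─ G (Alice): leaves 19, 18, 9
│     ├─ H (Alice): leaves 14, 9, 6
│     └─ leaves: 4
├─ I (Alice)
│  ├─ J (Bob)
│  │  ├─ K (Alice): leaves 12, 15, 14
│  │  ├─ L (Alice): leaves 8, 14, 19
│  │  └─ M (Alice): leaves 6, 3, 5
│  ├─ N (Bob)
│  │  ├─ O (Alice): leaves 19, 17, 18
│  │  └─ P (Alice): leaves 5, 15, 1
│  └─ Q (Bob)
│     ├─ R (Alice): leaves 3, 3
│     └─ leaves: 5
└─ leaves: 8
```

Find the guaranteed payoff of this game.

D (Alice): max(9, 12) = 12
E (Alice): max(9, 11, 13) = 13
C (Bob): min(12, 13) = 12
G (Alice): max(19, 18, 9) = 19
H (Alice): max(14, 9, 6) = 14
F (Bob): min(19, 14, 4) = 4
B (Alice): max(12, 4) = 12
K (Alice): max(12, 15, 14) = 15
L (Alice): max(8, 14, 19) = 19
M (Alice): max(6, 3, 5) = 6
J (Bob): min(15, 19, 6) = 6
O (Alice): max(19, 17, 18) = 19
P (Alice): max(5, 15, 1) = 15
N (Bob): min(19, 15) = 15
R (Alice): max(3, 3) = 3
Q (Bob): min(3, 5) = 3
I (Alice): max(6, 15, 3) = 15
Root (Bob): min(12, 15, 8) = 8

8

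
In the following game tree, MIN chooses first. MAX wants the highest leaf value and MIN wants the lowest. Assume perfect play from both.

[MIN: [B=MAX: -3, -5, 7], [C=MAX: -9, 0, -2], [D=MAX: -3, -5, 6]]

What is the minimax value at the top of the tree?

B (MAX): max(-3, -5, 7) = 7
C (MAX): max(-9, 0, -2) = 0
D (MAX): max(-3, -5, 6) = 6
Root (MIN): min(7, 0, 6) = 0

0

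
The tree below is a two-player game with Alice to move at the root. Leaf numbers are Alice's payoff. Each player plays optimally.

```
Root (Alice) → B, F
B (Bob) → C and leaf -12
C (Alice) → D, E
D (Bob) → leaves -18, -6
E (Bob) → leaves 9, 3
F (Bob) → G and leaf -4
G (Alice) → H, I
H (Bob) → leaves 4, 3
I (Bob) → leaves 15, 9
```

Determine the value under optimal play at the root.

D (Bob): min(-18, -6) = -18
E (Bob): min(9, 3) = 3
C (Alice): max(-18, 3) = 3
B (Bob): min(3, -12) = -12
H (Bob): min(4, 3) = 3
I (Bob): min(15, 9) = 9
G (Alice): max(3, 9) = 9
F (Bob): min(9, -4) = -4
Root (Alice): max(-12, -4) = -4

-4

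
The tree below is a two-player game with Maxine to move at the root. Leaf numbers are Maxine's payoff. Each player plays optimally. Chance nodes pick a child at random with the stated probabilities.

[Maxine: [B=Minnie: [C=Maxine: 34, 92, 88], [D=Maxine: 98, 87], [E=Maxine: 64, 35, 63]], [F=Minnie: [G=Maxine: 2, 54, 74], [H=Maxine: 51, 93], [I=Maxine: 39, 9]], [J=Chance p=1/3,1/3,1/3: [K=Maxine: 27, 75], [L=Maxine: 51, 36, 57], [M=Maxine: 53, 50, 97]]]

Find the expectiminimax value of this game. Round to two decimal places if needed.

76.33

C (Maxine): max(34, 92, 88) = 92
D (Maxine): max(98, 87) = 98
E (Maxine): max(64, 35, 63) = 64
B (Minnie): min(92, 98, 64) = 64
G (Maxine): max(2, 54, 74) = 74
H (Maxine): max(51, 93) = 93
I (Maxine): max(39, 9) = 39
F (Minnie): min(74, 93, 39) = 39
K (Maxine): max(27, 75) = 75
L (Maxine): max(51, 36, 57) = 57
M (Maxine): max(53, 50, 97) = 97
J (Chance): 1/3·75 + 1/3·57 + 1/3·97 = 76.33
Root (Maxine): max(64, 39, 76.33) = 76.33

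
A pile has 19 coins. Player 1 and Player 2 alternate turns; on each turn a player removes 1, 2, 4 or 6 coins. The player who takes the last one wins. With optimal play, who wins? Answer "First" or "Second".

Compute winning (W) and losing (L) positions by backward induction:
i:   0  1  2  3  4  5  6  7  8  9 10 11 12 13 14 15 16 17 18 19
     L  W  W  L  W  W  W  W  L  W  W  L  W  W  W  W  L  W  W  L
Position 19 is L, so the second player wins.

Second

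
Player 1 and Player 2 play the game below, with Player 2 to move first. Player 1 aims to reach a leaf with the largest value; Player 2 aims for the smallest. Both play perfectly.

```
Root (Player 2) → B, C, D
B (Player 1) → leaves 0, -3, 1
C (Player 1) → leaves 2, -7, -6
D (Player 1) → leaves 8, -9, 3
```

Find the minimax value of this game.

B (Player 1): max(0, -3, 1) = 1
C (Player 1): max(2, -7, -6) = 2
D (Player 1): max(8, -9, 3) = 8
Root (Player 2): min(1, 2, 8) = 1

1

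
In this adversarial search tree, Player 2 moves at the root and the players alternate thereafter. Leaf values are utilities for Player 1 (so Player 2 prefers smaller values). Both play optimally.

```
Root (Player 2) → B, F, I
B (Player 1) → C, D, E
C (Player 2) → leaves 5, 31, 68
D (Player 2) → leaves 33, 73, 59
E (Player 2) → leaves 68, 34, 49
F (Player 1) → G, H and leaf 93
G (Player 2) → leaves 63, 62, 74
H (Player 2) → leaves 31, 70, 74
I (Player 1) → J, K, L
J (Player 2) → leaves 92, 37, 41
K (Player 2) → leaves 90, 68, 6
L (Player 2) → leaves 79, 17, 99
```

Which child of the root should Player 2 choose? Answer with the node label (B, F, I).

B

C (Player 2): min(5, 31, 68) = 5
D (Player 2): min(33, 73, 59) = 33
E (Player 2): min(68, 34, 49) = 34
B (Player 1): max(5, 33, 34) = 34
G (Player 2): min(63, 62, 74) = 62
H (Player 2): min(31, 70, 74) = 31
F (Player 1): max(62, 31, 93) = 93
J (Player 2): min(92, 37, 41) = 37
K (Player 2): min(90, 68, 6) = 6
L (Player 2): min(79, 17, 99) = 17
I (Player 1): max(37, 6, 17) = 37
Root (Player 2): min(34, 93, 37) = 34
Player 2 picks the child with the lowest value: B (value 34).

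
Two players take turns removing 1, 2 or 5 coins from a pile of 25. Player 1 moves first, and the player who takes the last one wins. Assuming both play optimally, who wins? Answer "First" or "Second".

First

W/L table (W = player to move can force a win):
i:   0  1  2  3  4  5  6  7  8  9 10 11 12 13 14 15 16 17 18 19 20 21 22 23 24 25
     L  W  W  L  W  W  L  W  W  L  W  W  L  W  W  L  W  W  L  W  W  L  W  W  L  W
Position 25 is W, so the first player wins.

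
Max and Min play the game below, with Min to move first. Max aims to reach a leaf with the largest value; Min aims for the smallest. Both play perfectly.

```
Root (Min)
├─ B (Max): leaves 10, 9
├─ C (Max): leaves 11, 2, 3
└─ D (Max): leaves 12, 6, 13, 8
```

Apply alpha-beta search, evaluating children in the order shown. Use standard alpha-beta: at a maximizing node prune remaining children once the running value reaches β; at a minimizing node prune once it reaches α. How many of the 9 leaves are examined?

B [α=-∞,β=+∞]: v=10
C [α=-∞,β=10]: v=11 after child 1 ≥ β → β-cutoff, skip 2
D [α=-∞,β=10]: v=12 after child 1 ≥ β → β-cutoff, skip 3
Root [α=-∞,β=+∞]: v=10
Leaves evaluated: 4 of 9.

4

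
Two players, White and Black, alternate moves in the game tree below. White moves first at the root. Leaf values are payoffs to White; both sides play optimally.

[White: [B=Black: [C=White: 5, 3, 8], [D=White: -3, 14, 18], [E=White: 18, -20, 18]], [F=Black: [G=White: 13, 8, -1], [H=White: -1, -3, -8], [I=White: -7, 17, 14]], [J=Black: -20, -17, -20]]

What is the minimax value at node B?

C: max(5, 3, 8) = 8
D: max(-3, 14, 18) = 18
E: max(18, -20, 18) = 18
B: min(8, 18, 18) = 8

8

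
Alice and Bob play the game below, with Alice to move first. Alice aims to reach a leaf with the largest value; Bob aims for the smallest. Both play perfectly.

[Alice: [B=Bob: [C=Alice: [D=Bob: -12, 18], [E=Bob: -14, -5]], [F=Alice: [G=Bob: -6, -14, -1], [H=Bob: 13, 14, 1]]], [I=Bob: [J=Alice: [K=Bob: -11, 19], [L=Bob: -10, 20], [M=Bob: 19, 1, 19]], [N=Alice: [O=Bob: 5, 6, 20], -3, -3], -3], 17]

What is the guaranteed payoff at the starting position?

17

D (Bob): min(-12, 18) = -12
E (Bob): min(-14, -5) = -14
C (Alice): max(-12, -14) = -12
G (Bob): min(-6, -14, -1) = -14
H (Bob): min(13, 14, 1) = 1
F (Alice): max(-14, 1) = 1
B (Bob): min(-12, 1) = -12
K (Bob): min(-11, 19) = -11
L (Bob): min(-10, 20) = -10
M (Bob): min(19, 1, 19) = 1
J (Alice): max(-11, -10, 1) = 1
O (Bob): min(5, 6, 20) = 5
N (Alice): max(5, -3, -3) = 5
I (Bob): min(1, 5, -3) = -3
Root (Alice): max(-12, -3, 17) = 17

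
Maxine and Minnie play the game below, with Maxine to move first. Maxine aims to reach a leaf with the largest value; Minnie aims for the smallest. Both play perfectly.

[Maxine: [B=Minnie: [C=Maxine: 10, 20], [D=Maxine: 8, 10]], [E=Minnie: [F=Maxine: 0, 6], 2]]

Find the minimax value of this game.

C (Maxine): max(10, 20) = 20
D (Maxine): max(8, 10) = 10
B (Minnie): min(20, 10) = 10
F (Maxine): max(0, 6) = 6
E (Minnie): min(6, 2) = 2
Root (Maxine): max(10, 2) = 10

10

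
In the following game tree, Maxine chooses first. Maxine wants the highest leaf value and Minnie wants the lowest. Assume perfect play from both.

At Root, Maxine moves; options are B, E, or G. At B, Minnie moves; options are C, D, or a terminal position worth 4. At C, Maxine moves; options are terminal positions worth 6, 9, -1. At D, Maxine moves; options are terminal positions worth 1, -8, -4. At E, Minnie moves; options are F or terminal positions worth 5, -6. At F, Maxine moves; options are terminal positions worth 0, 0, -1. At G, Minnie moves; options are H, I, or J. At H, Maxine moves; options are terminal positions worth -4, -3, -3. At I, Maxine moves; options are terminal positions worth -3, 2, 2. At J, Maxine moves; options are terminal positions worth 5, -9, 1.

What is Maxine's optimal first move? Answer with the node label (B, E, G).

B

C (Maxine): max(6, 9, -1) = 9
D (Maxine): max(1, -8, -4) = 1
B (Minnie): min(9, 1, 4) = 1
F (Maxine): max(0, 0, -1) = 0
E (Minnie): min(0, 5, -6) = -6
H (Maxine): max(-4, -3, -3) = -3
I (Maxine): max(-3, 2, 2) = 2
J (Maxine): max(5, -9, 1) = 5
G (Minnie): min(-3, 2, 5) = -3
Root (Maxine): max(1, -6, -3) = 1
Maxine picks the child with the highest value: B (value 1).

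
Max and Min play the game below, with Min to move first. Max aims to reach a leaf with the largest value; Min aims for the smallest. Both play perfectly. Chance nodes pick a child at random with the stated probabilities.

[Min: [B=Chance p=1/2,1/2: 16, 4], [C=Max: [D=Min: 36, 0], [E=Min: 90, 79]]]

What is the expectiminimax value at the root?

B (Chance): 1/2·16 + 1/2·4 = 10
D (Min): min(36, 0) = 0
E (Min): min(90, 79) = 79
C (Max): max(0, 79) = 79
Root (Min): min(10, 79) = 10

10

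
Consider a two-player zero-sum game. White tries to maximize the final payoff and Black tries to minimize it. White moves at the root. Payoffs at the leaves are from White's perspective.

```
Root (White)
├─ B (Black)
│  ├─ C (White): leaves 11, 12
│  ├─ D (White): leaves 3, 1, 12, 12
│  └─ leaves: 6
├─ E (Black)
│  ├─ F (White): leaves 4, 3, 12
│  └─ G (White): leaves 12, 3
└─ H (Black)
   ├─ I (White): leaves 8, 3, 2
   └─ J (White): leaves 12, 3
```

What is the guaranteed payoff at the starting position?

C (White): max(11, 12) = 12
D (White): max(3, 1, 12, 12) = 12
B (Black): min(12, 12, 6) = 6
F (White): max(4, 3, 12) = 12
G (White): max(12, 3) = 12
E (Black): min(12, 12) = 12
I (White): max(8, 3, 2) = 8
J (White): max(12, 3) = 12
H (Black): min(8, 12) = 8
Root (White): max(6, 12, 8) = 12

12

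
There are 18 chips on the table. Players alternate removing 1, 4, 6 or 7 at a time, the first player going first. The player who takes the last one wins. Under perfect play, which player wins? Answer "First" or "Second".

i:   0  1  2  3  4  5  6  7  8  9 10 11 12 13 14 15 16 17 18
     L  W  L  W  W  L  W  W  W  W  L  W  W  L  W  L  W  W  L
Position 18 is L, so the second player wins.

Second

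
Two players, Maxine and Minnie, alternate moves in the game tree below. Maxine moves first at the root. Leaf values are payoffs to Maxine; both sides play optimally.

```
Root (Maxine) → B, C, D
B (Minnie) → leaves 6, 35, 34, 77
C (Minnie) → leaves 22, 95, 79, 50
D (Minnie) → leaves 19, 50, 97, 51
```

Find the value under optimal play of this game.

22

B (Minnie): min(6, 35, 34, 77) = 6
C (Minnie): min(22, 95, 79, 50) = 22
D (Minnie): min(19, 50, 97, 51) = 19
Root (Maxine): max(6, 22, 19) = 22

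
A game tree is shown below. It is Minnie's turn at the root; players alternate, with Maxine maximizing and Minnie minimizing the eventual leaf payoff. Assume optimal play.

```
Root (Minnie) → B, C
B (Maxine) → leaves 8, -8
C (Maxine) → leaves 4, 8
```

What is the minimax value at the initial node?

B (Maxine): max(8, -8) = 8
C (Maxine): max(4, 8) = 8
Root (Minnie): min(8, 8) = 8

8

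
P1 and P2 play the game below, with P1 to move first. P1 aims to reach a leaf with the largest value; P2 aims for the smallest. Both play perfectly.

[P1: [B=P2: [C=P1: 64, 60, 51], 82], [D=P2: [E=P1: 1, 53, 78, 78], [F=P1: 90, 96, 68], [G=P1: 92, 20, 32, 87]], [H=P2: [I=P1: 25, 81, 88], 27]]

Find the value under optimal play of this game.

78

C (P1): max(64, 60, 51) = 64
B (P2): min(64, 82) = 64
E (P1): max(1, 53, 78, 78) = 78
F (P1): max(90, 96, 68) = 96
G (P1): max(92, 20, 32, 87) = 92
D (P2): min(78, 96, 92) = 78
I (P1): max(25, 81, 88) = 88
H (P2): min(88, 27) = 27
Root (P1): max(64, 78, 27) = 78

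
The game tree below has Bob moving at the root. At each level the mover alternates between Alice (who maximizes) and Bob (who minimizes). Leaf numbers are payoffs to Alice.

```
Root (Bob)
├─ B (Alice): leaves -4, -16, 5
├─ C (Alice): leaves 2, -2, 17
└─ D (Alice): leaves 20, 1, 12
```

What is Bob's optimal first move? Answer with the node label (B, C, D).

B (Alice): max(-4, -16, 5) = 5
C (Alice): max(2, -2, 17) = 17
D (Alice): max(20, 1, 12) = 20
Root (Bob): min(5, 17, 20) = 5
Bob picks the child with the lowest value: B (value 5).

B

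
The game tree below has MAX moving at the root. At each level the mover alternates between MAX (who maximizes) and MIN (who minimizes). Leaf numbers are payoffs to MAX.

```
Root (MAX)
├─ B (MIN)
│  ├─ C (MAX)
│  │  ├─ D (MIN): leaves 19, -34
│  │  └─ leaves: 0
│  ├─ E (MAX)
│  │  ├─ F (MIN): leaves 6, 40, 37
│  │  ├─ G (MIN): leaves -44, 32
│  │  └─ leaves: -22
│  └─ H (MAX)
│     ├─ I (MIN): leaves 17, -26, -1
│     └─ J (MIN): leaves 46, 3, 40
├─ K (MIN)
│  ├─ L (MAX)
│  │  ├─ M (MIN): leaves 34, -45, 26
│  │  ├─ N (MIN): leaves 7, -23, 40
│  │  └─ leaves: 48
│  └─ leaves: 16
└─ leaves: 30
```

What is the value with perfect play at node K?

M: min(34, -45, 26) = -45
N: min(7, -23, 40) = -23
L: max(-45, -23, 48) = 48
K: min(48, 16) = 16

16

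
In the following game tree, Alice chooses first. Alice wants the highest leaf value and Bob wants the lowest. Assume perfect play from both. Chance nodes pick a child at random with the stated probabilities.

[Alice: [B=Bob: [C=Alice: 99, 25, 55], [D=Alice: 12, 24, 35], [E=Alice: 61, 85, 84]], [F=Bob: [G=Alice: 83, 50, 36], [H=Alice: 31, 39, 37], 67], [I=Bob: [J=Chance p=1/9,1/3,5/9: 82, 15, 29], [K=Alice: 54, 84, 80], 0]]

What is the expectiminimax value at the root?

39

C (Alice): max(99, 25, 55) = 99
D (Alice): max(12, 24, 35) = 35
E (Alice): max(61, 85, 84) = 85
B (Bob): min(99, 35, 85) = 35
G (Alice): max(83, 50, 36) = 83
H (Alice): max(31, 39, 37) = 39
F (Bob): min(83, 39, 67) = 39
J (Chance): 1/9·82 + 1/3·15 + 5/9·29 = 30.22
K (Alice): max(54, 84, 80) = 84
I (Bob): min(30.22, 84, 0) = 0
Root (Alice): max(35, 39, 0) = 39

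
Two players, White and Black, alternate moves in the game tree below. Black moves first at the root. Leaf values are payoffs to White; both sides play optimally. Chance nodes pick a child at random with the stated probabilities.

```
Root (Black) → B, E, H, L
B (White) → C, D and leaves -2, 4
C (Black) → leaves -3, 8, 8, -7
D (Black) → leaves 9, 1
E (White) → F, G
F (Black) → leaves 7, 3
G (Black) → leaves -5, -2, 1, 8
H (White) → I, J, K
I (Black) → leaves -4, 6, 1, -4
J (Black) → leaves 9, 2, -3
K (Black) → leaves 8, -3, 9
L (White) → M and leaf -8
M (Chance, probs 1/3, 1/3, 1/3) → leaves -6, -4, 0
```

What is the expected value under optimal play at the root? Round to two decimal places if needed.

C (Black): min(-3, 8, 8, -7) = -7
D (Black): min(9, 1) = 1
B (White): max(-7, 1, -2, 4) = 4
F (Black): min(7, 3) = 3
G (Black): min(-5, -2, 1, 8) = -5
E (White): max(3, -5) = 3
I (Black): min(-4, 6, 1, -4) = -4
J (Black): min(9, 2, -3) = -3
K (Black): min(8, -3, 9) = -3
H (White): max(-4, -3, -3) = -3
M (Chance): 1/3·-6 + 1/3·-4 + 1/3·0 = -3.33
L (White): max(-3.33, -8) = -3.33
Root (Black): min(4, 3, -3, -3.33) = -3.33

-3.33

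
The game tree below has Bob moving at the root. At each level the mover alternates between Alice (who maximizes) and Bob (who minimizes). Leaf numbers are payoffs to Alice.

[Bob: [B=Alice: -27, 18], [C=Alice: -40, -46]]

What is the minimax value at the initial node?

B (Alice): max(-27, 18) = 18
C (Alice): max(-40, -46) = -40
Root (Bob): min(18, -40) = -40

-40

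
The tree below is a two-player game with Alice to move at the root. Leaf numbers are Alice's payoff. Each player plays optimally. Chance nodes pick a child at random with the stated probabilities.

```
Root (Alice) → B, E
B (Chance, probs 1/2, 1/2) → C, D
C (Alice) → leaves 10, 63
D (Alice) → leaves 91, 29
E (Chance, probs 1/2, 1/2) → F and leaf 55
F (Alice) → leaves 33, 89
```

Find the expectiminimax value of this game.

C (Alice): max(10, 63) = 63
D (Alice): max(91, 29) = 91
B (Chance): 1/2·63 + 1/2·91 = 77
F (Alice): max(33, 89) = 89
E (Chance): 1/2·89 + 1/2·55 = 72
Root (Alice): max(77, 72) = 77

77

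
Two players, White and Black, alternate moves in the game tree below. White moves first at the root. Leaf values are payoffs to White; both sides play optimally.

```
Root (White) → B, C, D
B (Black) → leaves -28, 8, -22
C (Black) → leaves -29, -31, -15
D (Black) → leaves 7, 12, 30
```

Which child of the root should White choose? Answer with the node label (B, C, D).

B (Black): min(-28, 8, -22) = -28
C (Black): min(-29, -31, -15) = -31
D (Black): min(7, 12, 30) = 7
Root (White): max(-28, -31, 7) = 7
White picks the child with the highest value: D (value 7).

D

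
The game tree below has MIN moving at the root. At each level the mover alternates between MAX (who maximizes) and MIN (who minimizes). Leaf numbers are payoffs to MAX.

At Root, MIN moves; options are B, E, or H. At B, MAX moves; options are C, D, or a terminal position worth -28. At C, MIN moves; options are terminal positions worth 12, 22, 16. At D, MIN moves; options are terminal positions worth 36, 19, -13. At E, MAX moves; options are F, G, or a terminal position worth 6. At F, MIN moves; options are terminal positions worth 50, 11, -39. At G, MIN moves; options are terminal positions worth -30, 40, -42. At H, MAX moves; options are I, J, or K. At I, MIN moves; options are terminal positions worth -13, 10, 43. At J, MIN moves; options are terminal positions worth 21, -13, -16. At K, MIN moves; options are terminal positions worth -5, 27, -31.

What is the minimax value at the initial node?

-13

C (MIN): min(12, 22, 16) = 12
D (MIN): min(36, 19, -13) = -13
B (MAX): max(12, -13, -28) = 12
F (MIN): min(50, 11, -39) = -39
G (MIN): min(-30, 40, -42) = -42
E (MAX): max(-39, -42, 6) = 6
I (MIN): min(-13, 10, 43) = -13
J (MIN): min(21, -13, -16) = -16
K (MIN): min(-5, 27, -31) = -31
H (MAX): max(-13, -16, -31) = -13
Root (MIN): min(12, 6, -13) = -13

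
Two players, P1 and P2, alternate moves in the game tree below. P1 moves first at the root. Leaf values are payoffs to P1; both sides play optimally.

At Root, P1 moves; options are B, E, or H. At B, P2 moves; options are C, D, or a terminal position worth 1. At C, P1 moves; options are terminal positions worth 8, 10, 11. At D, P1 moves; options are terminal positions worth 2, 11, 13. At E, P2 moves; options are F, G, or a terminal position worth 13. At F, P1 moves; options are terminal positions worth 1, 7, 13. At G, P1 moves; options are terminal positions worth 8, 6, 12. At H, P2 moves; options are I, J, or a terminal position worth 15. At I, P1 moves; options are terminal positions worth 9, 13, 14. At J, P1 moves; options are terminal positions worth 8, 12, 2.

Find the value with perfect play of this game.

C (P1): max(8, 10, 11) = 11
D (P1): max(2, 11, 13) = 13
B (P2): min(11, 13, 1) = 1
F (P1): max(1, 7, 13) = 13
G (P1): max(8, 6, 12) = 12
E (P2): min(13, 12, 13) = 12
I (P1): max(9, 13, 14) = 14
J (P1): max(8, 12, 2) = 12
H (P2): min(14, 12, 15) = 12
Root (P1): max(1, 12, 12) = 12

12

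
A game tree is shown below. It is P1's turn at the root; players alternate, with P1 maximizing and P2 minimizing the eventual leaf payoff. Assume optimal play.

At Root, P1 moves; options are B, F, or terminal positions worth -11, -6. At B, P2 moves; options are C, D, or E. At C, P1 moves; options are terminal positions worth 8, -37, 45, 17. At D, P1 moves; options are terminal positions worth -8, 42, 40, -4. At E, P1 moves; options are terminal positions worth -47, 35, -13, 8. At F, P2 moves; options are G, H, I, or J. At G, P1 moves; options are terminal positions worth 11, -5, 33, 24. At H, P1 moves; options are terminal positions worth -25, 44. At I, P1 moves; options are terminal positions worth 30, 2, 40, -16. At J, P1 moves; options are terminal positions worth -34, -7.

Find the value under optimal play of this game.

C (P1): max(8, -37, 45, 17) = 45
D (P1): max(-8, 42, 40, -4) = 42
E (P1): max(-47, 35, -13, 8) = 35
B (P2): min(45, 42, 35) = 35
G (P1): max(11, -5, 33, 24) = 33
H (P1): max(-25, 44) = 44
I (P1): max(30, 2, 40, -16) = 40
J (P1): max(-34, -7) = -7
F (P2): min(33, 44, 40, -7) = -7
Root (P1): max(35, -7, -11, -6) = 35

35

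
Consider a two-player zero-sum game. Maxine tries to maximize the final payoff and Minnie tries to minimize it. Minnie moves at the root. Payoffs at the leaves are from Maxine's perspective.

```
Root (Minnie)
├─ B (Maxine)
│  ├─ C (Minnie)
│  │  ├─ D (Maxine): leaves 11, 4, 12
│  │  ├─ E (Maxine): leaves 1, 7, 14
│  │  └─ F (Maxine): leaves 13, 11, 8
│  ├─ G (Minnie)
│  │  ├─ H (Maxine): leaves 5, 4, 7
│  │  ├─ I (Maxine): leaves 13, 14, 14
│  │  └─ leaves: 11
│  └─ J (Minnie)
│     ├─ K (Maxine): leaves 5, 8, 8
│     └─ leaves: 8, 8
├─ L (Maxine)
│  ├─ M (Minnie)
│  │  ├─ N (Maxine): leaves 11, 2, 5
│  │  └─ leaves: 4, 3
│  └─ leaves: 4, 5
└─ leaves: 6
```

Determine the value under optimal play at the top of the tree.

D (Maxine): max(11, 4, 12) = 12
E (Maxine): max(1, 7, 14) = 14
F (Maxine): max(13, 11, 8) = 13
C (Minnie): min(12, 14, 13) = 12
H (Maxine): max(5, 4, 7) = 7
I (Maxine): max(13, 14, 14) = 14
G (Minnie): min(7, 14, 11) = 7
K (Maxine): max(5, 8, 8) = 8
J (Minnie): min(8, 8, 8) = 8
B (Maxine): max(12, 7, 8) = 12
N (Maxine): max(11, 2, 5) = 11
M (Minnie): min(11, 4, 3) = 3
L (Maxine): max(3, 4, 5) = 5
Root (Minnie): min(12, 5, 6) = 5

5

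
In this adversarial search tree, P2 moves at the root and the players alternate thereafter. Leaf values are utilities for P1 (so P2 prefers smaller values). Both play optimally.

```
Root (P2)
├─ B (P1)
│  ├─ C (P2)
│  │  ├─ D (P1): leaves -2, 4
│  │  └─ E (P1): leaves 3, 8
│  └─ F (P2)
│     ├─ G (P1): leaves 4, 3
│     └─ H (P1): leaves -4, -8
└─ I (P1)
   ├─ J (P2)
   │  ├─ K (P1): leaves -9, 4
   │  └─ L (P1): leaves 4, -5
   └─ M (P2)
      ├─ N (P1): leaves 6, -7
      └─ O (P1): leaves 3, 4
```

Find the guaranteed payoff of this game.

D (P1): max(-2, 4) = 4
E (P1): max(3, 8) = 8
C (P2): min(4, 8) = 4
G (P1): max(4, 3) = 4
H (P1): max(-4, -8) = -4
F (P2): min(4, -4) = -4
B (P1): max(4, -4) = 4
K (P1): max(-9, 4) = 4
L (P1): max(4, -5) = 4
J (P2): min(4, 4) = 4
N (P1): max(6, -7) = 6
O (P1): max(3, 4) = 4
M (P2): min(6, 4) = 4
I (P1): max(4, 4) = 4
Root (P2): min(4, 4) = 4

4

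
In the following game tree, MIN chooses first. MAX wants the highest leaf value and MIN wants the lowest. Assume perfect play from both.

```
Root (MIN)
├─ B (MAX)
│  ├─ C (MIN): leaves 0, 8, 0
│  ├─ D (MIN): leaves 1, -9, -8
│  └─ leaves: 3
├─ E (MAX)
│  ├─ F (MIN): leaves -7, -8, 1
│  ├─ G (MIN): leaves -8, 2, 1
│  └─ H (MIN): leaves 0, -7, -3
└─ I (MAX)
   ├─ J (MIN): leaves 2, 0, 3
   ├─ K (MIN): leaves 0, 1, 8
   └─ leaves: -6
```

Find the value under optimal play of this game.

-7

C (MIN): min(0, 8, 0) = 0
D (MIN): min(1, -9, -8) = -9
B (MAX): max(0, -9, 3) = 3
F (MIN): min(-7, -8, 1) = -8
G (MIN): min(-8, 2, 1) = -8
H (MIN): min(0, -7, -3) = -7
E (MAX): max(-8, -8, -7) = -7
J (MIN): min(2, 0, 3) = 0
K (MIN): min(0, 1, 8) = 0
I (MAX): max(0, 0, -6) = 0
Root (MIN): min(3, -7, 0) = -7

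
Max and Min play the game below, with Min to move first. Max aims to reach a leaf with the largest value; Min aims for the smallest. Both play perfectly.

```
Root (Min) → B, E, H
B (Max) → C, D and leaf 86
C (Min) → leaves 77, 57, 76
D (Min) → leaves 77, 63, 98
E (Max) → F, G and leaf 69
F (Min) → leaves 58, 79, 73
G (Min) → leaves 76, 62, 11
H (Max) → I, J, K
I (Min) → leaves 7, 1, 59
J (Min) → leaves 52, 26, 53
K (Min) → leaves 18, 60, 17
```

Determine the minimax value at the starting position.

C (Min): min(77, 57, 76) = 57
D (Min): min(77, 63, 98) = 63
B (Max): max(57, 63, 86) = 86
F (Min): min(58, 79, 73) = 58
G (Min): min(76, 62, 11) = 11
E (Max): max(58, 11, 69) = 69
I (Min): min(7, 1, 59) = 1
J (Min): min(52, 26, 53) = 26
K (Min): min(18, 60, 17) = 17
H (Max): max(1, 26, 17) = 26
Root (Min): min(86, 69, 26) = 26

26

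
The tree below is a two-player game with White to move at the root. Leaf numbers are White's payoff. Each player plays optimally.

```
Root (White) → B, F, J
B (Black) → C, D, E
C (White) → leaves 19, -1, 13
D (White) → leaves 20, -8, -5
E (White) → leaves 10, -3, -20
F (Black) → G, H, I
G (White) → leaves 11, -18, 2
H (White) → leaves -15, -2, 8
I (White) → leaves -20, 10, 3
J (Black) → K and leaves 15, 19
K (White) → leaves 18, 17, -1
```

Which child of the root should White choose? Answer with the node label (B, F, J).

C (White): max(19, -1, 13) = 19
D (White): max(20, -8, -5) = 20
E (White): max(10, -3, -20) = 10
B (Black): min(19, 20, 10) = 10
G (White): max(11, -18, 2) = 11
H (White): max(-15, -2, 8) = 8
I (White): max(-20, 10, 3) = 10
F (Black): min(11, 8, 10) = 8
K (White): max(18, 17, -1) = 18
J (Black): min(18, 15, 19) = 15
Root (White): max(10, 8, 15) = 15
White picks the child with the highest value: J (value 15).

J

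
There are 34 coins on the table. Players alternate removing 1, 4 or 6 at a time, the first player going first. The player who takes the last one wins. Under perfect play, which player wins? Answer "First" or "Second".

W/L table (W = player to move can force a win):
i:   0  1  2  3  4  5  6  7  8  9 10 11 12 13 14 15 16 17 18 19 20 21 22 23 24 25 26 27 28 29 30 31 32 33 34
     L  W  L  W  W  L  W  L  W  W  L  W  L  W  W  L  W  L  W  W  L  W  L  W  W  L  W  L  W  W  L  W  L  W  W
Position 34 is W, so the first player wins.

First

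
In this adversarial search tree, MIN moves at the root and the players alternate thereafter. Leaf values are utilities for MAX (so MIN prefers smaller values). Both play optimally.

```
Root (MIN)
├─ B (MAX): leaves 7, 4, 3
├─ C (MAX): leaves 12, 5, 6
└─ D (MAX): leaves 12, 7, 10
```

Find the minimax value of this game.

7

B (MAX): max(7, 4, 3) = 7
C (MAX): max(12, 5, 6) = 12
D (MAX): max(12, 7, 10) = 12
Root (MIN): min(7, 12, 12) = 7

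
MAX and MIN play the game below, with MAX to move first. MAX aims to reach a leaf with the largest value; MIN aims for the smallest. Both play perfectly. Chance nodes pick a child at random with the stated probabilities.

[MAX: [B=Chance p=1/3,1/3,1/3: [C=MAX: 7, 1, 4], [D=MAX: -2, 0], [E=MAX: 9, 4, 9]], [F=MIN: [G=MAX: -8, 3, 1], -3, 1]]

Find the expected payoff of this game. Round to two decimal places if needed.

C (MAX): max(7, 1, 4) = 7
D (MAX): max(-2, 0) = 0
E (MAX): max(9, 4, 9) = 9
B (Chance): 1/3·7 + 1/3·0 + 1/3·9 = 5.33
G (MAX): max(-8, 3, 1) = 3
F (MIN): min(3, -3, 1) = -3
Root (MAX): max(5.33, -3) = 5.33

5.33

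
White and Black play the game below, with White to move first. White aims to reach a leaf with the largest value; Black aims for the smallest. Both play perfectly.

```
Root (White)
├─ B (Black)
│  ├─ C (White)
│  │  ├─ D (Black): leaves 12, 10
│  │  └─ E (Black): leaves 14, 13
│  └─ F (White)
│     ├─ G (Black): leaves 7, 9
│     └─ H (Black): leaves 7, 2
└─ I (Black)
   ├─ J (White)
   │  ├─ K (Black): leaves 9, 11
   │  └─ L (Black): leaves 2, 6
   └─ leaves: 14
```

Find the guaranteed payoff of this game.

9

D (Black): min(12, 10) = 10
E (Black): min(14, 13) = 13
C (White): max(10, 13) = 13
G (Black): min(7, 9) = 7
H (Black): min(7, 2) = 2
F (White): max(7, 2) = 7
B (Black): min(13, 7) = 7
K (Black): min(9, 11) = 9
L (Black): min(2, 6) = 2
J (White): max(9, 2) = 9
I (Black): min(9, 14) = 9
Root (White): max(7, 9) = 9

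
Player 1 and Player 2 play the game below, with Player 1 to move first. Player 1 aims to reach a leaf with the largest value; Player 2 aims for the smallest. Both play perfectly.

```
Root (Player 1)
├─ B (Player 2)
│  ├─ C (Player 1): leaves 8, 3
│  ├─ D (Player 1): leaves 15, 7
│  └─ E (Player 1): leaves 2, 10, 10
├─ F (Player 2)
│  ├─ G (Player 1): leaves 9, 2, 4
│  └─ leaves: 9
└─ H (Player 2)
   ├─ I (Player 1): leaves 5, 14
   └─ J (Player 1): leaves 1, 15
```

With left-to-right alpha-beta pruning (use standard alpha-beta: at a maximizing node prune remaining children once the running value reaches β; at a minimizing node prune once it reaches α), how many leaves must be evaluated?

C [α=-∞,β=+∞]: v=8
D [α=-∞,β=8]: v=15 after child 1 ≥ β → β-cutoff, skip 1
E [α=-∞,β=8]: v=10 after child 2 ≥ β → β-cutoff, skip 1
B [α=-∞,β=+∞]: v=8
G [α=8,β=+∞]: v=9
F [α=8,β=+∞]: v=9
I [α=9,β=+∞]: v=14
J [α=9,β=14]: v=15
H [α=9,β=+∞]: v=14
Root [α=-∞,β=+∞]: v=14
Leaves evaluated: 13 of 15.

13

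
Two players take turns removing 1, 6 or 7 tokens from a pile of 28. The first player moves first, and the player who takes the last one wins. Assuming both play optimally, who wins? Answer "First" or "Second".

Compute winning (W) and losing (L) positions by backward induction:
i:   0  1  2  3  4  5  6  7  8  9 10 11 12 13 14 15 16 17 18 19 20 21 22 23 24 25 26 27 28
     L  W  L  W  L  W  W  W  W  W  W  W  L  W  L  W  L  W  W  W  W  W  W  W  L  W  L  W  L
Position 28 is L, so the second player wins.

Second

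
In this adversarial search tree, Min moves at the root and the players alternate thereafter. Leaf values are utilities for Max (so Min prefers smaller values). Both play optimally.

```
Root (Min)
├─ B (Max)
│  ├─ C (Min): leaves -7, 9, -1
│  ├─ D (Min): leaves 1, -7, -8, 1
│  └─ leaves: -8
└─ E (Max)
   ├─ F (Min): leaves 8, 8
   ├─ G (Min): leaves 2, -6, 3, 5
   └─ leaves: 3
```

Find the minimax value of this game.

-7

C (Min): min(-7, 9, -1) = -7
D (Min): min(1, -7, -8, 1) = -8
B (Max): max(-7, -8, -8) = -7
F (Min): min(8, 8) = 8
G (Min): min(2, -6, 3, 5) = -6
E (Max): max(8, -6, 3) = 8
Root (Min): min(-7, 8) = -7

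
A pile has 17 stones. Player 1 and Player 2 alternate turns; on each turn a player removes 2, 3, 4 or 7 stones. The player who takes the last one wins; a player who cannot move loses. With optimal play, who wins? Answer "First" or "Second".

Positions where the player to move wins (W) vs loses (L):
i:   0  1  2  3  4  5  6  7  8  9 10 11 12 13 14 15 16 17
     L  L  W  W  W  W  L  W  W  W  W  L  L  W  W  W  W  L
Position 17 is L, so the second player wins.

Second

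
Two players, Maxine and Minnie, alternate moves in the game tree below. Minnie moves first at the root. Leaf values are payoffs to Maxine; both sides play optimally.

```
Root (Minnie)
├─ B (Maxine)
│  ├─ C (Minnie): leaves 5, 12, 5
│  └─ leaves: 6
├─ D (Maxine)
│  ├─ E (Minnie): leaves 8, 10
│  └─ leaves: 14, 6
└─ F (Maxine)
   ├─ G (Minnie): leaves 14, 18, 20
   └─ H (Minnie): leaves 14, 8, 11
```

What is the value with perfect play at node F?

14

G: min(14, 18, 20) = 14
H: min(14, 8, 11) = 8
F: max(14, 8) = 14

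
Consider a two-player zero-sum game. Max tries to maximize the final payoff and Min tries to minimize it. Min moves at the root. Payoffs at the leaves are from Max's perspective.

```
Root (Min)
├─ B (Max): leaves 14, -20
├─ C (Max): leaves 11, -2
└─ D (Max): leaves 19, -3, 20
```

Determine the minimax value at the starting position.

11

B (Max): max(14, -20) = 14
C (Max): max(11, -2) = 11
D (Max): max(19, -3, 20) = 20
Root (Min): min(14, 11, 20) = 11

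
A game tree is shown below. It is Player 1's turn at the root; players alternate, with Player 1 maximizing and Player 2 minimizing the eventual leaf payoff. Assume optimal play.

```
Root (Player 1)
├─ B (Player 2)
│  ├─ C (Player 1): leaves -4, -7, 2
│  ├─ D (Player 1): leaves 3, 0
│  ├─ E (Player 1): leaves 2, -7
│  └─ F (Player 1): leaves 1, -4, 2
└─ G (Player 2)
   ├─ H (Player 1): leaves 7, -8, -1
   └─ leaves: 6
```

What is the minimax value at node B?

2

C: max(-4, -7, 2) = 2
D: max(3, 0) = 3
E: max(2, -7) = 2
F: max(1, -4, 2) = 2
B: min(2, 3, 2, 2) = 2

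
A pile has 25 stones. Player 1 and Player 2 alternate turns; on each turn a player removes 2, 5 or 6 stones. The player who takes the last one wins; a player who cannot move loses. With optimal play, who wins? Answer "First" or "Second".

Compute winning (W) and losing (L) positions by backward induction:
i:   0  1  2  3  4  5  6  7  8  9 10 11 12 13 14 15 16 17 18 19 20 21 22 23 24 25
     L  L  W  W  L  W  W  W  L  W  W  L  L  W  W  L  W  W  W  L  W  W  L  L  W  W
Position 25 is W, so the first player wins.

First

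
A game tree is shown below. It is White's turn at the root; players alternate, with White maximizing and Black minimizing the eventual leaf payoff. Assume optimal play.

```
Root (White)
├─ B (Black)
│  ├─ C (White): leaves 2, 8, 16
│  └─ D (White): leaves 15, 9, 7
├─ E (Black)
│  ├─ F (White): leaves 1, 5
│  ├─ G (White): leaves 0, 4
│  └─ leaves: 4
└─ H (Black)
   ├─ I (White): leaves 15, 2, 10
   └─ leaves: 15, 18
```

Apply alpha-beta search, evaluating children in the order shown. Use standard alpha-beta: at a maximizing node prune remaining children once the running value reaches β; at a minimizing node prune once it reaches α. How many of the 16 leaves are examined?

C [α=-∞,β=+∞]: v=16
D [α=-∞,β=16]: v=15
B [α=-∞,β=+∞]: v=15
F [α=15,β=+∞]: v=5
E [α=15,β=+∞]: v=5 after child 1 ≤ α → α-cutoff, skip 2
I [α=15,β=+∞]: v=15
H [α=15,β=+∞]: v=15 after child 1 ≤ α → α-cutoff, skip 2
Root [α=-∞,β=+∞]: v=15
Leaves evaluated: 11 of 16.

11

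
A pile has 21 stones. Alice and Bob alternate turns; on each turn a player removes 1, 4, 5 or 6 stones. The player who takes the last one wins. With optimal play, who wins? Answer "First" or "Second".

Compute winning (W) and losing (L) positions by backward induction:
i:   0  1  2  3  4  5  6  7  8  9 10 11 12 13 14 15 16 17 18 19 20 21
     L  W  L  W  W  W  W  W  W  L  W  L  W  W  W  W  W  W  L  W  L  W
Position 21 is W, so the first player wins.

First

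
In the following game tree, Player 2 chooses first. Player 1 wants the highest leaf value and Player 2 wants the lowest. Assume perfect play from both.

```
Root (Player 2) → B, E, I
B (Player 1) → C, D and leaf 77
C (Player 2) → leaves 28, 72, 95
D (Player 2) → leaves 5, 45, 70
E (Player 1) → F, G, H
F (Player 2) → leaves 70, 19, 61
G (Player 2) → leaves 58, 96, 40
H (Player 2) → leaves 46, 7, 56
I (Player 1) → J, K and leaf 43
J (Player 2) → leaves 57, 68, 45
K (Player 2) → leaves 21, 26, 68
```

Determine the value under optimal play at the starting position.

40

C (Player 2): min(28, 72, 95) = 28
D (Player 2): min(5, 45, 70) = 5
B (Player 1): max(28, 5, 77) = 77
F (Player 2): min(70, 19, 61) = 19
G (Player 2): min(58, 96, 40) = 40
H (Player 2): min(46, 7, 56) = 7
E (Player 1): max(19, 40, 7) = 40
J (Player 2): min(57, 68, 45) = 45
K (Player 2): min(21, 26, 68) = 21
I (Player 1): max(45, 21, 43) = 45
Root (Player 2): min(77, 40, 45) = 40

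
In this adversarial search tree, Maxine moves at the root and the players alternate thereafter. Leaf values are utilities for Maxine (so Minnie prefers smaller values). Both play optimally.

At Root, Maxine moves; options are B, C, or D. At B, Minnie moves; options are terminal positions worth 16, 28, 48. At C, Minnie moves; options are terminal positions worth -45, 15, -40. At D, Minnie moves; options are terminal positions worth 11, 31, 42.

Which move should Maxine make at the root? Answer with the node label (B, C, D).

B

B (Minnie): min(16, 28, 48) = 16
C (Minnie): min(-45, 15, -40) = -45
D (Minnie): min(11, 31, 42) = 11
Root (Maxine): max(16, -45, 11) = 16
Maxine picks the child with the highest value: B (value 16).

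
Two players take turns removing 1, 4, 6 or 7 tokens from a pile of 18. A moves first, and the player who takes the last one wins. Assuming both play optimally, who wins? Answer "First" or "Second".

Second

Mark each pile size as W (mover wins) or L (mover loses):
i:   0  1  2  3  4  5  6  7  8  9 10 11 12 13 14 15 16 17 18
     L  W  L  W  W  L  W  W  W  W  L  W  W  L  W  L  W  W  L
Position 18 is L, so the second player wins.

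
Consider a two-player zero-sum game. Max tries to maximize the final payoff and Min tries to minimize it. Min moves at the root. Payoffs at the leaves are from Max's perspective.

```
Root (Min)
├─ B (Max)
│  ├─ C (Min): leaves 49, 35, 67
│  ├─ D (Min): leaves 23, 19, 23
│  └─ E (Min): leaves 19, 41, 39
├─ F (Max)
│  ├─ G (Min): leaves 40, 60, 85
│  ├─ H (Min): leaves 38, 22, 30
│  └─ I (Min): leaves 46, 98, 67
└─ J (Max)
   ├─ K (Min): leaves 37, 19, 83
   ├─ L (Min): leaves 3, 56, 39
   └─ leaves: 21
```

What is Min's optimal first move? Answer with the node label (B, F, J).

C (Min): min(49, 35, 67) = 35
D (Min): min(23, 19, 23) = 19
E (Min): min(19, 41, 39) = 19
B (Max): max(35, 19, 19) = 35
G (Min): min(40, 60, 85) = 40
H (Min): min(38, 22, 30) = 22
I (Min): min(46, 98, 67) = 46
F (Max): max(40, 22, 46) = 46
K (Min): min(37, 19, 83) = 19
L (Min): min(3, 56, 39) = 3
J (Max): max(19, 3, 21) = 21
Root (Min): min(35, 46, 21) = 21
Min picks the child with the lowest value: J (value 21).

J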